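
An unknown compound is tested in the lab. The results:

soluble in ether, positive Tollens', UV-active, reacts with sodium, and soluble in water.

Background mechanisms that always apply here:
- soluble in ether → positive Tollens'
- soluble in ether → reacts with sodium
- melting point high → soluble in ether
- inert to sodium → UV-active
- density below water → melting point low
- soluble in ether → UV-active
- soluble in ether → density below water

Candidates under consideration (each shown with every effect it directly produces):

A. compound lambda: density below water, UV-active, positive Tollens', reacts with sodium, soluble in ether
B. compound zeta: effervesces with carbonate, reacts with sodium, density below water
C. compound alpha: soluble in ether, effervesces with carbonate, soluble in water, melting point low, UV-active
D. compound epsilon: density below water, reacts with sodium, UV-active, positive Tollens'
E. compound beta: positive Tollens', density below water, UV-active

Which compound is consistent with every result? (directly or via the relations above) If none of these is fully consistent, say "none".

Checking each candidate against the observations:
(A) compound lambda — soluble in ether match; positive Tollens' match; UV-active match; reacts with sodium match; soluble in water miss
(B) compound zeta — does not account for soluble in ether, positive Tollens', UV-active, soluble in water
(C) compound alpha — soluble in ether match; positive Tollens' match (by soluble in ether → positive Tollens'); UV-active match; reacts with sodium match (by soluble in ether → reacts with sodium); soluble in water match
(D) compound epsilon — soluble in ether miss; positive Tollens' match; UV-active match; reacts with sodium match; soluble in water miss
(E) compound beta — soluble in ether miss; positive Tollens' match; UV-active match; reacts with sodium miss; soluble in water miss
(C) alone accounts for all the evidence.

C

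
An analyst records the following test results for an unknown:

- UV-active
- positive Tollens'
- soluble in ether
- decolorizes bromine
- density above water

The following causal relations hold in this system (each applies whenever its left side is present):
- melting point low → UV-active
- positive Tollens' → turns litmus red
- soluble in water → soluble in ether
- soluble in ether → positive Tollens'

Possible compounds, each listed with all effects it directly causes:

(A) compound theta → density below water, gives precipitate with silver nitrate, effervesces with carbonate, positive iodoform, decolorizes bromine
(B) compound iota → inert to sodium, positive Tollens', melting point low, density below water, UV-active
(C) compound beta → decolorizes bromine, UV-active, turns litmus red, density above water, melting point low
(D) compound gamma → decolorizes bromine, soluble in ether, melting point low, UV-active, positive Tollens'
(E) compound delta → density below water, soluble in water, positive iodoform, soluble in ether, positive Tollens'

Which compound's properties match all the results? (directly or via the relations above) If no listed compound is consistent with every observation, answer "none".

none

Checking each candidate against the observations:
(A) compound theta — UV-active -; positive Tollens' -; soluble in ether -; decolorizes bromine +; density above water -
(B) compound iota — fails on soluble in ether, decolorizes bromine, density above water (predicts density below water, not density above water)
(C) compound beta — does not account for positive Tollens', soluble in ether
(D) compound gamma — UV-active +; positive Tollens' +; soluble in ether +; decolorizes bromine +; density above water -
(E) compound delta — fails on UV-active, decolorizes bromine, density above water (predicts density below water, not density above water)
Every candidate fails on at least one observation.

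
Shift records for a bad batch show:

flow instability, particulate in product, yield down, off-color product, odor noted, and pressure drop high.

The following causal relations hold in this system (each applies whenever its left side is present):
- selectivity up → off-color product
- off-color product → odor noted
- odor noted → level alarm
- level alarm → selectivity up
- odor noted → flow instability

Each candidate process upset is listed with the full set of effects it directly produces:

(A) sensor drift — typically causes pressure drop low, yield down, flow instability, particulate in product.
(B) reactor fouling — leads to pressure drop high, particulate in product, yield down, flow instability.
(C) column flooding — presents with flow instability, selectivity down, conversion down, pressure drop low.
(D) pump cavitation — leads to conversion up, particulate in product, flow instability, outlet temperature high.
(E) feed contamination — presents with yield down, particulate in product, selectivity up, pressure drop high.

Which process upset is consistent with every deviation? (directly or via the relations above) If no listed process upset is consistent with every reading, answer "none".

E

Testing each hypothesis:
(A) sensor drift — flow instability yes; particulate in product yes; yield down yes; off-color product NO; odor noted NO; pressure drop high NO
(B) reactor fouling — flow instability yes; particulate in product yes; yield down yes; off-color product NO; odor noted NO; pressure drop high yes
(C) column flooding — fails on particulate in product, yield down, off-color product, odor noted, pressure drop high (predicts pressure drop low, not pressure drop high)
(D) pump cavitation — does not account for yield down, off-color product, odor noted, pressure drop high
(E) feed contamination — flow instability yes (by selectivity up → off-color product → odor noted → flow instability); particulate in product yes; yield down yes; off-color product yes (by selectivity up → off-color product); odor noted yes (by selectivity up → off-color product → odor noted); pressure drop high yes
Only (E) is consistent with every observation.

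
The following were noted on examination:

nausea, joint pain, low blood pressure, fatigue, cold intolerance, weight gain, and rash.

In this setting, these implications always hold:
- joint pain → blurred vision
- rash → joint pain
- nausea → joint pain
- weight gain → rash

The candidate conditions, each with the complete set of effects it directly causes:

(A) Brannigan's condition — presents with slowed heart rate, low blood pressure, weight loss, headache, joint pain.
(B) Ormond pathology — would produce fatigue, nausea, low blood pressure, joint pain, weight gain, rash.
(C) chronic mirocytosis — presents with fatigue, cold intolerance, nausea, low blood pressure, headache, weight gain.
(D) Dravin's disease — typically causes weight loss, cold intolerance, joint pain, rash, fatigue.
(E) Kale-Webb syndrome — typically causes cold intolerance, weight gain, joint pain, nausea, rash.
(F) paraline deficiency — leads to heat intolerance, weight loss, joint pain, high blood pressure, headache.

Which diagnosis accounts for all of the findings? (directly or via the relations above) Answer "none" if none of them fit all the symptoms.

C

Testing each hypothesis:
(A) Brannigan's condition — fails on nausea, fatigue, cold intolerance, weight gain, rash (predicts weight loss, not weight gain)
(B) Ormond pathology — does not account for cold intolerance
(C) chronic mirocytosis — accounts for every observation (joint pain through nausea → joint pain)
(D) Dravin's disease — fails on nausea, low blood pressure, weight gain (predicts weight loss, not weight gain)
(E) Kale-Webb syndrome — nausea yes; joint pain yes; low blood pressure NO; fatigue NO; cold intolerance yes; weight gain yes; rash yes
(F) paraline deficiency — nausea NO; joint pain yes; low blood pressure NO; fatigue NO; cold intolerance NO; weight gain NO; rash NO
(C) is the only candidate with no mismatches.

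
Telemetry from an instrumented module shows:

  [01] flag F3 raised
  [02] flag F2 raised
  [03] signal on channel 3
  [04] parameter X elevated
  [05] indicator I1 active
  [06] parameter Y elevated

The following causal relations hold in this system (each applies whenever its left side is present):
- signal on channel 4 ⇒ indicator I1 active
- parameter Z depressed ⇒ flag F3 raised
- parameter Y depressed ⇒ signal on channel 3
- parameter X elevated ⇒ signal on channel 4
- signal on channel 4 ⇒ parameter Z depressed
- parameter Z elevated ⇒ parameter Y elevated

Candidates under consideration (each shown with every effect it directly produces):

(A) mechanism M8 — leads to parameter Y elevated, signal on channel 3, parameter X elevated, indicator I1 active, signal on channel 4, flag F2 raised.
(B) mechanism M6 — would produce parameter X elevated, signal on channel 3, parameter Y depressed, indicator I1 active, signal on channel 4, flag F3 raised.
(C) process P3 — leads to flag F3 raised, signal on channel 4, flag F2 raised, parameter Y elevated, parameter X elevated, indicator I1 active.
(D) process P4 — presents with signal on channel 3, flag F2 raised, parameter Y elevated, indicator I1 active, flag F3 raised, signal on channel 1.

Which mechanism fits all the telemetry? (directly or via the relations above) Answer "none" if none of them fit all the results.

Testing each hypothesis:
(A) mechanism M8 — flag F3 raised match (by signal on channel 4 → parameter Z depressed → flag F3 raised); flag F2 raised match; signal on channel 3 match; parameter X elevated match; indicator I1 active match; parameter Y elevated match
(B) mechanism M6 — fails on flag F2 raised, parameter Y elevated (predicts parameter Y depressed, not parameter Y elevated)
(C) process P3 — does not account for signal on channel 3
(D) process P4 — flag F3 raised match; flag F2 raised match; signal on channel 3 match; parameter X elevated miss; indicator I1 active match; parameter Y elevated match
Only (A) is consistent with every observation.

A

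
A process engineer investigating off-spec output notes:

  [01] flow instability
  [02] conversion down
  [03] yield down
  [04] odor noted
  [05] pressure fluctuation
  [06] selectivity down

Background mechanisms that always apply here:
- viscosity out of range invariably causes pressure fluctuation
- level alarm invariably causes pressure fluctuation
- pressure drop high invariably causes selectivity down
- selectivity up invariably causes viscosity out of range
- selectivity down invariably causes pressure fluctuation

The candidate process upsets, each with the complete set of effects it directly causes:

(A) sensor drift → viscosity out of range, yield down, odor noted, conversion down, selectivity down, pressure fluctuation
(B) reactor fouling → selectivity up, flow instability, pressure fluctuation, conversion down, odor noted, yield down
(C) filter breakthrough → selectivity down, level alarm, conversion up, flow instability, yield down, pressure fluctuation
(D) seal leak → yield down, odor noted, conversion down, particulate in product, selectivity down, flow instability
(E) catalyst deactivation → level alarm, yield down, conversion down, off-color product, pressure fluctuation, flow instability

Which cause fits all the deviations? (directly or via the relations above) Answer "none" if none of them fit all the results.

D

For each candidate, compare predicted effects to what was observed:
(A) sensor drift — does not account for flow instability
(B) reactor fouling — flow instability match; conversion down match; yield down match; odor noted match; pressure fluctuation match; selectivity down miss
(C) filter breakthrough — flow instability match; conversion down miss; yield down match; odor noted miss; pressure fluctuation match; selectivity down match
(D) seal leak — flow instability match; conversion down match; yield down match; odor noted match; pressure fluctuation match (through selectivity down → pressure fluctuation); selectivity down match
(E) catalyst deactivation — does not account for odor noted, selectivity down
Only (D) is consistent with every observation.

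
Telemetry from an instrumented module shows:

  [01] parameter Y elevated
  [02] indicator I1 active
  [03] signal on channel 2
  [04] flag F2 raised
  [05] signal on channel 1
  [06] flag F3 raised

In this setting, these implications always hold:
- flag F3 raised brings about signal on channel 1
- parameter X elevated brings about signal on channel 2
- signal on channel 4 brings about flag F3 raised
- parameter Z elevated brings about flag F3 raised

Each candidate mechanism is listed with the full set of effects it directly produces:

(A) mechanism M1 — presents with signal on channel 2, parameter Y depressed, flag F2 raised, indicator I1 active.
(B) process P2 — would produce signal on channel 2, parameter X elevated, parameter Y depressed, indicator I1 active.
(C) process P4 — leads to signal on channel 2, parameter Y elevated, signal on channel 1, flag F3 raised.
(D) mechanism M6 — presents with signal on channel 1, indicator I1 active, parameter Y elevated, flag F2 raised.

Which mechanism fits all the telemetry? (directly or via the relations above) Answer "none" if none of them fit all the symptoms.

Testing each hypothesis:
(A) mechanism M1 — parameter Y elevated -; indicator I1 active +; signal on channel 2 +; flag F2 raised +; signal on channel 1 -; flag F3 raised -
(B) process P2 — fails on parameter Y elevated, flag F2 raised, signal on channel 1, flag F3 raised (predicts parameter Y depressed, not parameter Y elevated)
(C) process P4 — does not account for indicator I1 active, flag F2 raised
(D) mechanism M6 — parameter Y elevated +; indicator I1 active +; signal on channel 2 -; flag F2 raised +; signal on channel 1 +; flag F3 raised -
No candidate is consistent with all observations.

none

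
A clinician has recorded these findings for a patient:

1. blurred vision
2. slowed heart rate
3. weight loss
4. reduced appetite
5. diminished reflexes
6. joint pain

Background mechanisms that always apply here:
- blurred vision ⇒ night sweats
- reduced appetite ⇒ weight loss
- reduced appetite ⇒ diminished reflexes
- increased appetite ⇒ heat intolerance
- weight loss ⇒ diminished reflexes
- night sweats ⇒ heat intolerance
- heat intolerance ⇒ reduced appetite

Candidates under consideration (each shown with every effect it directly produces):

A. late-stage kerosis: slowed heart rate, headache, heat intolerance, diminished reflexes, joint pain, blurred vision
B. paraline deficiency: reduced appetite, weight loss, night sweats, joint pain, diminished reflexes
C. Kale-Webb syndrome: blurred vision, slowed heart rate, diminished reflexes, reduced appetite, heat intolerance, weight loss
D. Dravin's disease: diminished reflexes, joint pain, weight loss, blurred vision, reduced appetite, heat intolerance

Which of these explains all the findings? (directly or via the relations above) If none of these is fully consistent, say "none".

Per-candidate check:
(A) late-stage kerosis — accounts for every observation (weight loss through heat intolerance → reduced appetite → weight loss)
(B) paraline deficiency — blurred vision ✗; slowed heart rate ✗; weight loss ✓; reduced appetite ✓; diminished reflexes ✓; joint pain ✓
(C) Kale-Webb syndrome — does not account for joint pain
(D) Dravin's disease — blurred vision ✓; slowed heart rate ✗; weight loss ✓; reduced appetite ✓; diminished reflexes ✓; joint pain ✓
Only (A) is consistent with every observation.

A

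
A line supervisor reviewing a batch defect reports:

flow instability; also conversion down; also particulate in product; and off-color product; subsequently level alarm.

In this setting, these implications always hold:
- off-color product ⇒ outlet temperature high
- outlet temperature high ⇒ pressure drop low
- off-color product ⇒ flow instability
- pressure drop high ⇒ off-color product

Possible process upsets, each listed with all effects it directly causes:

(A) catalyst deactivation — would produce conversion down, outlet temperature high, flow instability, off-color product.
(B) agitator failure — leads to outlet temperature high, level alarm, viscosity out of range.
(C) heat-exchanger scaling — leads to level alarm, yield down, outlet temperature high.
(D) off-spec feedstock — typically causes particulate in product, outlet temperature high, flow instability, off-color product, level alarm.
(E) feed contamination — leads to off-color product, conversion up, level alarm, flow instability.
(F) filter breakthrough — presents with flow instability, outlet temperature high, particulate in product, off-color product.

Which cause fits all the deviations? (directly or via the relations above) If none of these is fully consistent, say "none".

none

For each candidate, compare predicted effects to what was observed:
(A) catalyst deactivation — flow instability ✓; conversion down ✓; particulate in product ✗; off-color product ✓; level alarm ✗
(B) agitator failure — flow instability ✗; conversion down ✗; particulate in product ✗; off-color product ✗; level alarm ✓
(C) heat-exchanger scaling — does not account for flow instability, conversion down, particulate in product, off-color product
(D) off-spec feedstock — flow instability ✓; conversion down ✗; particulate in product ✓; off-color product ✓; level alarm ✓
(E) feed contamination — flow instability ✓; conversion down ✗; particulate in product ✗; off-color product ✓; level alarm ✓
(F) filter breakthrough — does not account for conversion down, level alarm
None of the listed candidates fits everything.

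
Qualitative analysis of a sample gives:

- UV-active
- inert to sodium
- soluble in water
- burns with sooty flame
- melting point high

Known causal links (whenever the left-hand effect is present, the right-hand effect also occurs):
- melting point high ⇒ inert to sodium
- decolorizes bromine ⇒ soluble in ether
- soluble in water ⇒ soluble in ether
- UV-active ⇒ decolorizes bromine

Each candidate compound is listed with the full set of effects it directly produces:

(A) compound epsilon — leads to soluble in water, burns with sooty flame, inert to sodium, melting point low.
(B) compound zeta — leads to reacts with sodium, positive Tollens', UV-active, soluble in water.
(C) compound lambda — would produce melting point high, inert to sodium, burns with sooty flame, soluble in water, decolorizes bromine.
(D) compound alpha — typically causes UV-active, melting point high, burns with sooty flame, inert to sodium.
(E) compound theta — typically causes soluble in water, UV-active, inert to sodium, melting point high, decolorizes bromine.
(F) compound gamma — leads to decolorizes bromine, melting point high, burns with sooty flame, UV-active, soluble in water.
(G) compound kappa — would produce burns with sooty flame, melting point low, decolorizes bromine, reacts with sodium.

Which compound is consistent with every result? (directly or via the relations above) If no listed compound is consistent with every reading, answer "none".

F

Testing each hypothesis:
(A) compound epsilon — UV-active NO; inert to sodium yes; soluble in water yes; burns with sooty flame yes; melting point high NO
(B) compound zeta — UV-active yes; inert to sodium NO; soluble in water yes; burns with sooty flame NO; melting point high NO
(C) compound lambda — UV-active NO; inert to sodium yes; soluble in water yes; burns with sooty flame yes; melting point high yes
(D) compound alpha — does not account for soluble in water
(E) compound theta — UV-active yes; inert to sodium yes; soluble in water yes; burns with sooty flame NO; melting point high yes
(F) compound gamma — UV-active yes; inert to sodium yes (via melting point high → inert to sodium); soluble in water yes; burns with sooty flame yes; melting point high yes
(G) compound kappa — fails on UV-active, inert to sodium, soluble in water, melting point high (predicts reacts with sodium, not inert to sodium; predicts melting point low, not melting point high)
Only (F) is consistent with every observation.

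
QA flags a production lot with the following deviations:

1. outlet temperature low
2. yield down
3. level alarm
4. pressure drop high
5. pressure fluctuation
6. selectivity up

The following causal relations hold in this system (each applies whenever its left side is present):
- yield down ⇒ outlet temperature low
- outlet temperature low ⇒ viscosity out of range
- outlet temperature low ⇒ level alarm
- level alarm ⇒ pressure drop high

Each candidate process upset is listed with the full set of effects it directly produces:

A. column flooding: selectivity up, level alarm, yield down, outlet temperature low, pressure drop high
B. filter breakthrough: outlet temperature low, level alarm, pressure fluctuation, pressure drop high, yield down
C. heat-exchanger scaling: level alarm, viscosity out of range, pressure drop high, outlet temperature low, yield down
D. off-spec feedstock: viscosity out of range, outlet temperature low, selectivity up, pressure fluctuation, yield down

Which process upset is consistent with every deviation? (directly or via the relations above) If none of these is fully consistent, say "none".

D

Per-candidate check:
(A) column flooding — does not account for pressure fluctuation
(B) filter breakthrough — outlet temperature low match; yield down match; level alarm match; pressure drop high match; pressure fluctuation match; selectivity up miss
(C) heat-exchanger scaling — outlet temperature low match; yield down match; level alarm match; pressure drop high match; pressure fluctuation miss; selectivity up miss
(D) off-spec feedstock — outlet temperature low match; yield down match; level alarm match (via outlet temperature low → level alarm); pressure drop high match (via outlet temperature low → level alarm → pressure drop high); pressure fluctuation match; selectivity up match
(D) alone accounts for all the evidence.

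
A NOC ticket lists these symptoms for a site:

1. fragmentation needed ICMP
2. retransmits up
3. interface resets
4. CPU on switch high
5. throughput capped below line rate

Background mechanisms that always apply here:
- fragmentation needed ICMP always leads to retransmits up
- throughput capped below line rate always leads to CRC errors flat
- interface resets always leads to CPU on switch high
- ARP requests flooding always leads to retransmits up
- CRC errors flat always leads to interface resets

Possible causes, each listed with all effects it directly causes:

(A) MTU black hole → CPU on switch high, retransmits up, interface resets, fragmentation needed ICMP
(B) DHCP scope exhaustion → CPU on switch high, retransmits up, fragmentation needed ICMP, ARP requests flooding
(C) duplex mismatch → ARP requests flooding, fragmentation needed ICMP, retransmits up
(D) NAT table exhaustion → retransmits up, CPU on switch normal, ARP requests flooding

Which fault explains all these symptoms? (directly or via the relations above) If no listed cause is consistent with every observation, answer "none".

Testing each hypothesis:
(A) MTU black hole — fragmentation needed ICMP +; retransmits up +; interface resets +; CPU on switch high +; throughput capped below line rate -
(B) DHCP scope exhaustion — does not account for interface resets, throughput capped below line rate
(C) duplex mismatch — fragmentation needed ICMP +; retransmits up +; interface resets -; CPU on switch high -; throughput capped below line rate -
(D) NAT table exhaustion — fragmentation needed ICMP -; retransmits up +; interface resets -; CPU on switch high -; throughput capped below line rate -
Every candidate fails on at least one observation.

none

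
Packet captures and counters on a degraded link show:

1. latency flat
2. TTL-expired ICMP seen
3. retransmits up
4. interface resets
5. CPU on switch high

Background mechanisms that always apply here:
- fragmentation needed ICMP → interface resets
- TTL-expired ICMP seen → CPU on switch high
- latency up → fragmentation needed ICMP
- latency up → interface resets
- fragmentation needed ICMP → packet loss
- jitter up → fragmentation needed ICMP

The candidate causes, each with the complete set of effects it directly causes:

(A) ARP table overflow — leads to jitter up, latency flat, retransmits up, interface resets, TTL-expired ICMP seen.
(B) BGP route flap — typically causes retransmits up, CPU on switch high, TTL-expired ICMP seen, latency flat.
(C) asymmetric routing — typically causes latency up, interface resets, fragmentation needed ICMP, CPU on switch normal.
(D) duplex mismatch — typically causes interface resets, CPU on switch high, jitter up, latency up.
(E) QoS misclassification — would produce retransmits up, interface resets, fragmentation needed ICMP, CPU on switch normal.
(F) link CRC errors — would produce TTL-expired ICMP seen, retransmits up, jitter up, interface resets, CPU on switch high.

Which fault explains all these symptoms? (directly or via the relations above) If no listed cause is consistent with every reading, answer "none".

Checking each candidate against the observations:
(A) ARP table overflow — accounts for every observation (CPU on switch high via TTL-expired ICMP seen → CPU on switch high)
(B) BGP route flap — latency flat match; TTL-expired ICMP seen match; retransmits up match; interface resets miss; CPU on switch high match
(C) asymmetric routing — latency flat miss; TTL-expired ICMP seen miss; retransmits up miss; interface resets match; CPU on switch high miss
(D) duplex mismatch — fails on latency flat, TTL-expired ICMP seen, retransmits up (predicts latency up, not latency flat)
(E) QoS misclassification — fails on latency flat, TTL-expired ICMP seen, CPU on switch high (predicts CPU on switch normal, not CPU on switch high)
(F) link CRC errors — does not account for latency flat
Only (A) is consistent with every observation.

A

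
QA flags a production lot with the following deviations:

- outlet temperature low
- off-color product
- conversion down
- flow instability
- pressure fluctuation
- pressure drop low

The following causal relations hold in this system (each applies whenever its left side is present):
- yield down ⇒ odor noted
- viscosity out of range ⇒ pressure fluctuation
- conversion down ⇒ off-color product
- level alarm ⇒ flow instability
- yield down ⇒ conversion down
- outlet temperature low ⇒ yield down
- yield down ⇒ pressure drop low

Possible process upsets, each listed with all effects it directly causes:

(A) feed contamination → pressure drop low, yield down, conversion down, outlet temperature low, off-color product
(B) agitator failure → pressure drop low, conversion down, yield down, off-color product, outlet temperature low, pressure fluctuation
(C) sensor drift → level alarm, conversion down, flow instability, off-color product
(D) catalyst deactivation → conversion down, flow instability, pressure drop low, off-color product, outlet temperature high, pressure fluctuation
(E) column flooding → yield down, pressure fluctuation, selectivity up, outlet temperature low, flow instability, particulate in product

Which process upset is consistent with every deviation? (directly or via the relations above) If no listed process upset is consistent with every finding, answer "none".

E

Per-candidate check:
(A) feed contamination — outlet temperature low ✓; off-color product ✓; conversion down ✓; flow instability ✗; pressure fluctuation ✗; pressure drop low ✓
(B) agitator failure — does not account for flow instability
(C) sensor drift — does not account for outlet temperature low, pressure fluctuation, pressure drop low
(D) catalyst deactivation — outlet temperature low ✗; off-color product ✓; conversion down ✓; flow instability ✓; pressure fluctuation ✓; pressure drop low ✓
(E) column flooding — outlet temperature low ✓; off-color product ✓ (via yield down → conversion down → off-color product); conversion down ✓ (via yield down → conversion down); flow instability ✓; pressure fluctuation ✓; pressure drop low ✓ (via yield down → pressure drop low)
(E) alone accounts for all the evidence.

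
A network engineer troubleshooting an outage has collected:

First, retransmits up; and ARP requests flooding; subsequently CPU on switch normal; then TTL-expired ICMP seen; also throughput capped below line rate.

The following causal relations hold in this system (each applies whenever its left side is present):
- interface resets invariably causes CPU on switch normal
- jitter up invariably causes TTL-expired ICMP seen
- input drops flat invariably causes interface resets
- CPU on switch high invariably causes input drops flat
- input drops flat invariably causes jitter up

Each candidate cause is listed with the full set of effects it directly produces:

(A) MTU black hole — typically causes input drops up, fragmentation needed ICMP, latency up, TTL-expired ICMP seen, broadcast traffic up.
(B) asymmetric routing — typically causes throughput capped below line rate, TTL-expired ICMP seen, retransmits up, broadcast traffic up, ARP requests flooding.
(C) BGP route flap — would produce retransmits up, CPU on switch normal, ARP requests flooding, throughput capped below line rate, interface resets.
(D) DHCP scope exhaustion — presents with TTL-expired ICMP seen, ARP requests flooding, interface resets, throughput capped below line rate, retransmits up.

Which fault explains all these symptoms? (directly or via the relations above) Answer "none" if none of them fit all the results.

Checking each candidate against the observations:
(A) MTU black hole — does not account for retransmits up, ARP requests flooding, CPU on switch normal, throughput capped below line rate
(B) asymmetric routing — retransmits up yes; ARP requests flooding yes; CPU on switch normal NO; TTL-expired ICMP seen yes; throughput capped below line rate yes
(C) BGP route flap — retransmits up yes; ARP requests flooding yes; CPU on switch normal yes; TTL-expired ICMP seen NO; throughput capped below line rate yes
(D) DHCP scope exhaustion — retransmits up yes; ARP requests flooding yes; CPU on switch normal yes (via interface resets → CPU on switch normal); TTL-expired ICMP seen yes; throughput capped below line rate yes
(D) alone accounts for all the evidence.

D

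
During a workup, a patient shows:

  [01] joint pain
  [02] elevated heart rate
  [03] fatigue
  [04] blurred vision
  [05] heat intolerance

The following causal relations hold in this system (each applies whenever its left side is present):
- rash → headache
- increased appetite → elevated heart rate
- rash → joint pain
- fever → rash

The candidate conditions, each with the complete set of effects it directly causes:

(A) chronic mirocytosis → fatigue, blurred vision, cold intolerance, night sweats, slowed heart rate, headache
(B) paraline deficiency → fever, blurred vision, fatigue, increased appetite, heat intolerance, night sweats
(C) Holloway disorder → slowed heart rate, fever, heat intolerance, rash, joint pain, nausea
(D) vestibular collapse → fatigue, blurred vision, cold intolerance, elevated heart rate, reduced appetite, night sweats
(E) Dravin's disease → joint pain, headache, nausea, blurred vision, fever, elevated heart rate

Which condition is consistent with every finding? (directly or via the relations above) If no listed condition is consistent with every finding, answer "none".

For each candidate, compare predicted effects to what was observed:
(A) chronic mirocytosis — fails on joint pain, elevated heart rate, heat intolerance (predicts slowed heart rate, not elevated heart rate; predicts cold intolerance, not heat intolerance)
(B) paraline deficiency — accounts for every observation (joint pain by fever → rash → joint pain)
(C) Holloway disorder — joint pain ✓; elevated heart rate ✗; fatigue ✗; blurred vision ✗; heat intolerance ✓
(D) vestibular collapse — joint pain ✗; elevated heart rate ✓; fatigue ✓; blurred vision ✓; heat intolerance ✗
(E) Dravin's disease — joint pain ✓; elevated heart rate ✓; fatigue ✗; blurred vision ✓; heat intolerance ✗
Only (B) is consistent with every observation.

B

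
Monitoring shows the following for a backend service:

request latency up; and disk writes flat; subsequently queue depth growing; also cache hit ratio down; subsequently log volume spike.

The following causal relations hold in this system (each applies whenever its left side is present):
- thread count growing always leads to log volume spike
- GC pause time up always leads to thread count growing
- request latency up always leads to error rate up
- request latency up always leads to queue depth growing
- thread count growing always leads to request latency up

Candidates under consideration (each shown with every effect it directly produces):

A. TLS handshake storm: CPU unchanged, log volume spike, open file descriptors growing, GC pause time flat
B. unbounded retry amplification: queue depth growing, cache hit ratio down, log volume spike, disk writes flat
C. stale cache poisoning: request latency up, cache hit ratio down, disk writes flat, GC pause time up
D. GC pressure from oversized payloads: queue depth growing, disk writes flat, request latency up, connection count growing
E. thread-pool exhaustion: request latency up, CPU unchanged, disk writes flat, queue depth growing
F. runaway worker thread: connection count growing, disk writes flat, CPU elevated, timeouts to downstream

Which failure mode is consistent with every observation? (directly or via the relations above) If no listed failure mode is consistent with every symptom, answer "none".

For each candidate, compare predicted effects to what was observed:
(A) TLS handshake storm — does not account for request latency up, disk writes flat, queue depth growing, cache hit ratio down
(B) unbounded retry amplification — request latency up -; disk writes flat +; queue depth growing +; cache hit ratio down +; log volume spike +
(C) stale cache poisoning — accounts for every observation (queue depth growing through request latency up → queue depth growing)
(D) GC pressure from oversized payloads — request latency up +; disk writes flat +; queue depth growing +; cache hit ratio down -; log volume spike -
(E) thread-pool exhaustion — request latency up +; disk writes flat +; queue depth growing +; cache hit ratio down -; log volume spike -
(F) runaway worker thread — request latency up -; disk writes flat +; queue depth growing -; cache hit ratio down -; log volume spike -
(C) is the only candidate with no mismatches.

C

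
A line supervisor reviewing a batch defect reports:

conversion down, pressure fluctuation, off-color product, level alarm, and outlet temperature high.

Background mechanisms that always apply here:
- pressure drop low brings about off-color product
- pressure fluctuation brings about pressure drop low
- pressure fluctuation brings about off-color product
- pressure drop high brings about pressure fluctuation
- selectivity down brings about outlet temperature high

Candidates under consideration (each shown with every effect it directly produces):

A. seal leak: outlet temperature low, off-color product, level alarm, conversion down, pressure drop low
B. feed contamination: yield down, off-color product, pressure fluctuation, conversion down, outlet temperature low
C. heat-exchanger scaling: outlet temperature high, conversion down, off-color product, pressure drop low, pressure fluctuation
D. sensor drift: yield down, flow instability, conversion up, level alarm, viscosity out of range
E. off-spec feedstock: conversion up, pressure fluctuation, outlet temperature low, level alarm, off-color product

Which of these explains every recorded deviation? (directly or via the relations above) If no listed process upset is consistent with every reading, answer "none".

none

For each candidate, compare predicted effects to what was observed:
(A) seal leak — conversion down match; pressure fluctuation miss; off-color product match; level alarm match; outlet temperature high miss
(B) feed contamination — conversion down match; pressure fluctuation match; off-color product match; level alarm miss; outlet temperature high miss
(C) heat-exchanger scaling — conversion down match; pressure fluctuation match; off-color product match; level alarm miss; outlet temperature high match
(D) sensor drift — conversion down miss; pressure fluctuation miss; off-color product miss; level alarm match; outlet temperature high miss
(E) off-spec feedstock — fails on conversion down, outlet temperature high (predicts conversion up, not conversion down; predicts outlet temperature low, not outlet temperature high)
No candidate is consistent with all observations.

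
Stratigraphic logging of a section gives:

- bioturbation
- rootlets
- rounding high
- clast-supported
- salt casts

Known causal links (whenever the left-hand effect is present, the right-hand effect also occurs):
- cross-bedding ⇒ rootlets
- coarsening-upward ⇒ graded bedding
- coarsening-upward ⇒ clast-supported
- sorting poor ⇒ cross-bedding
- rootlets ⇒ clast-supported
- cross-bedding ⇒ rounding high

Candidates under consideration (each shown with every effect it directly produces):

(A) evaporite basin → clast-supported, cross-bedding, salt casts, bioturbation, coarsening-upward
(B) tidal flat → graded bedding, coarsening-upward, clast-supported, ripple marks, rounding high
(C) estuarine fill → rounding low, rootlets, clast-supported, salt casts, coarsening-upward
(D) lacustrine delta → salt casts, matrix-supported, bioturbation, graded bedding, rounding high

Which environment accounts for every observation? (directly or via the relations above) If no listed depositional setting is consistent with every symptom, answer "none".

A

Per-candidate check:
(A) evaporite basin — accounts for every observation (rootlets via cross-bedding → rootlets)
(B) tidal flat — does not account for bioturbation, rootlets, salt casts
(C) estuarine fill — fails on bioturbation, rounding high (predicts rounding low, not rounding high)
(D) lacustrine delta — bioturbation +; rootlets -; rounding high +; clast-supported -; salt casts +
Only (A) is consistent with every observation.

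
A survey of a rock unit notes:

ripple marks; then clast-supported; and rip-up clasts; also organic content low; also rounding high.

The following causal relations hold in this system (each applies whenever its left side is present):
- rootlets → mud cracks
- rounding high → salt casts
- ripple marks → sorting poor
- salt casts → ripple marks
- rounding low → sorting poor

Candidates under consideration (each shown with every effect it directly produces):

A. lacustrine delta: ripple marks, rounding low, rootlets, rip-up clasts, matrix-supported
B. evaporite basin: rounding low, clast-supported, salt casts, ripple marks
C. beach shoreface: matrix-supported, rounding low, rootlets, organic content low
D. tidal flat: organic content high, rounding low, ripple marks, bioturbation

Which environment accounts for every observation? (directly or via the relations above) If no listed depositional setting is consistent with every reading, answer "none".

For each candidate, compare predicted effects to what was observed:
(A) lacustrine delta — ripple marks yes; clast-supported NO; rip-up clasts yes; organic content low NO; rounding high NO
(B) evaporite basin — ripple marks yes; clast-supported yes; rip-up clasts NO; organic content low NO; rounding high NO
(C) beach shoreface — fails on ripple marks, clast-supported, rip-up clasts, rounding high (predicts matrix-supported, not clast-supported; predicts rounding low, not rounding high)
(D) tidal flat — fails on clast-supported, rip-up clasts, organic content low, rounding high (predicts organic content high, not organic content low; predicts rounding low, not rounding high)
Every candidate fails on at least one observation.

none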